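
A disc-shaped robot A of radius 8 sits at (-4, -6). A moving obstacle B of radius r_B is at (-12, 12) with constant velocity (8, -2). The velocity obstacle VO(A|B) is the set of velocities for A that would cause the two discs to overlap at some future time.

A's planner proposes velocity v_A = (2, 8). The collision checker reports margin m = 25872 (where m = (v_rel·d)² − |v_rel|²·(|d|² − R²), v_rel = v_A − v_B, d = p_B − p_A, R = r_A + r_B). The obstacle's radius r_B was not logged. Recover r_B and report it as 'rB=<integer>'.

m = 25872
d = (-8, 18);  v_rel = (-6, 10),  |v_rel|² = 136
v_rel×d = (-6)·(18) − (10)·(-8) = -28
since m = R²·136 − (-28)²:  R² = (784 + 25872) / 136 = 196
R = √196 = 14  ⇒  r_B = 14 − 8 = 6

rB=6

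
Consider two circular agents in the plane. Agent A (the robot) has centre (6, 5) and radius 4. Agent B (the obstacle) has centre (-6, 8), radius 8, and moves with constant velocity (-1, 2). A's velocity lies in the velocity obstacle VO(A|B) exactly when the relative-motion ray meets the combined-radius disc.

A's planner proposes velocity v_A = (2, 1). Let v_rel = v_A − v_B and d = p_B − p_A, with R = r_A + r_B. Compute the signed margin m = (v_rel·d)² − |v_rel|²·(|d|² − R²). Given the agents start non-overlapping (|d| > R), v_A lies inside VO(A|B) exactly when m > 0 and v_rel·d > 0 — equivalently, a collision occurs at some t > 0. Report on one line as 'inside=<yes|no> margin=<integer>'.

d = (-12, 3),  |d|² = 153;  R = 4+8 = 12,  c = 153−12² = 9
v_rel = (3, -1),  |v_rel|² = 10;  v_rel·d = (3)·(-12) + (-1)·(3) = -39
10·t² + 78·t + 9 = 0  ⇒  m = (-39)² − 10·9 = 1431
m = 1431 > 0,  v_rel·d = -39 < 0  ⇒  outside

inside=no margin=1431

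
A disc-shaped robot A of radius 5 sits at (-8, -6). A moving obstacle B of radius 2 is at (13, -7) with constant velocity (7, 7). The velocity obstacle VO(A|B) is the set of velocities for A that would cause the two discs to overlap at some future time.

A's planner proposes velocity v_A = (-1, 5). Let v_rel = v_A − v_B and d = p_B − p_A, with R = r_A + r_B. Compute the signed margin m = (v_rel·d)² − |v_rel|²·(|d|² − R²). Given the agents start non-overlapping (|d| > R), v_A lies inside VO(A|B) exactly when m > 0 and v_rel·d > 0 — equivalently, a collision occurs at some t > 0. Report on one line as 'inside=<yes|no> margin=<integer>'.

d = (21, -1),  |d|² = 442;  R = 5+2 = 7,  c = 442−7² = 393
v_rel = (-8, -2),  |v_rel|² = 68;  v_rel·d = (-8)·(21) + (-2)·(-1) = -166
68·t² + 332·t + 393 = 0  ⇒  m = (-166)² − 68·393 = 832
m = 832 > 0,  v_rel·d = -166 < 0  ⇒  outside

inside=no margin=832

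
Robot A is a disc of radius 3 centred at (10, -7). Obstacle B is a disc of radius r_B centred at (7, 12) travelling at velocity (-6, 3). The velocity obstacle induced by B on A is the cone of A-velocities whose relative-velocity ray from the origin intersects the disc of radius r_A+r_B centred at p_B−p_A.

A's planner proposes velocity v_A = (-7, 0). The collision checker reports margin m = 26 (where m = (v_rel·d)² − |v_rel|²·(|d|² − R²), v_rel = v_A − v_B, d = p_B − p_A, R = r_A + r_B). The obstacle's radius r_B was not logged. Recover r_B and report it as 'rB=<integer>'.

m = 26
d = (-3, 19);  v_rel = (-1, -3),  |v_rel|² = 10
v_rel×d = (-1)·(19) − (-3)·(-3) = -28
since m = R²·10 − (-28)²:  R² = (784 + 26) / 10 = 81
R = √81 = 9  ⇒  r_B = 9 − 3 = 6

rB=6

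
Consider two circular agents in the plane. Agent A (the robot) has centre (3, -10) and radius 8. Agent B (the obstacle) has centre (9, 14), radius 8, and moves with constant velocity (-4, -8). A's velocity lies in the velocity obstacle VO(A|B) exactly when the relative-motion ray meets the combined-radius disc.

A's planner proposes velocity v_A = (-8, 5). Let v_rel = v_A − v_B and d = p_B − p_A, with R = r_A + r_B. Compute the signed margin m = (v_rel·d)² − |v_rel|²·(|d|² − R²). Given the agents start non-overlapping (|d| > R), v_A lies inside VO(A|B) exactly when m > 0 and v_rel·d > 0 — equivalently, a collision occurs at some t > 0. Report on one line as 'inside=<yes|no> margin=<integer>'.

d = (6, 24),  |d|² = 612;  R = 8+8 = 16,  c = 612−16² = 356
v_rel = (-4, 13),  |v_rel|² = 185;  v_rel·d = (-4)·(6) + (13)·(24) = 288
185·t² − 576·t + 356 = 0  ⇒  m = 288² − 185·356 = 17084
m = 17084 > 0,  v_rel·d = 288 > 0  ⇒  inside

inside=yes margin=17084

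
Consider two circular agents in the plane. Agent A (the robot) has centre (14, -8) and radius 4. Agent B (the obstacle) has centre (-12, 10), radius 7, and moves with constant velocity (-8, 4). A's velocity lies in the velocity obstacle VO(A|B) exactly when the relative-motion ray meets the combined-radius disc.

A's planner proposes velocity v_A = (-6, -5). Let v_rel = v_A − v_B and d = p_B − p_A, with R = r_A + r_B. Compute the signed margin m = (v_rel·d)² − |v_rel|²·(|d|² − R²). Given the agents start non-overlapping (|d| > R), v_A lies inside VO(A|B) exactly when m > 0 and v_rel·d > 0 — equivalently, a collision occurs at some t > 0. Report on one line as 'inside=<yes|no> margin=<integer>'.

d = (-26, 18),  |d|² = 1000;  R = 4+7 = 11,  c = 1000−11² = 879
v_rel = (2, -9),  |v_rel|² = 85;  v_rel·d = (2)·(-26) + (-9)·(18) = -214
85·t² + 428·t + 879 = 0  ⇒  m = (-214)² − 85·879 = -28919
m = -28919 < 0,  v_rel·d = -214 < 0  ⇒  outside

inside=no margin=-28919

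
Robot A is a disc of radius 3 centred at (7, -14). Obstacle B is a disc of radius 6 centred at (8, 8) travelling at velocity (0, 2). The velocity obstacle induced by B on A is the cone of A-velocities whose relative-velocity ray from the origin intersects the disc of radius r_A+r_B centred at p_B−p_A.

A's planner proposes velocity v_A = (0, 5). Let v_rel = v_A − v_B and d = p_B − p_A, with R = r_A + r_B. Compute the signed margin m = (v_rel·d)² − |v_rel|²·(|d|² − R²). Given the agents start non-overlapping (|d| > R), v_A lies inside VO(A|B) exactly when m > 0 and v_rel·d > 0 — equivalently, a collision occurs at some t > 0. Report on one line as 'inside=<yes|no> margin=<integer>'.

d = (1, 22),  |d|² = 485;  R = 3+6 = 9,  c = 485−9² = 404
v_rel = (0, 3),  |v_rel|² = 9;  v_rel·d = (0)·(1) + (3)·(22) = 66
9·t² − 132·t + 404 = 0  ⇒  m = 66² − 9·404 = 720
m = 720 > 0,  v_rel·d = 66 > 0  ⇒  inside

inside=yes margin=720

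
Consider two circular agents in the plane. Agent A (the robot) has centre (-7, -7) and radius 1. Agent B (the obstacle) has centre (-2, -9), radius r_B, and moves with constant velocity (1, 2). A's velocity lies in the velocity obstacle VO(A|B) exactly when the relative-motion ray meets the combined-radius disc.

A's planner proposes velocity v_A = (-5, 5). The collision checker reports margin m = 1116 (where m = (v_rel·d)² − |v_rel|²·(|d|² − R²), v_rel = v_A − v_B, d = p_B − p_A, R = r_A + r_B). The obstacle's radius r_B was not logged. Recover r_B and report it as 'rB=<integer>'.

m = 1116
d = (5, -2);  v_rel = (-6, 3),  |v_rel|² = 45
v_rel×d = (-6)·(-2) − (3)·(5) = -3
since m = R²·45 − (-3)²:  R² = (9 + 1116) / 45 = 25
R = √25 = 5  ⇒  r_B = 5 − 1 = 4

rB=4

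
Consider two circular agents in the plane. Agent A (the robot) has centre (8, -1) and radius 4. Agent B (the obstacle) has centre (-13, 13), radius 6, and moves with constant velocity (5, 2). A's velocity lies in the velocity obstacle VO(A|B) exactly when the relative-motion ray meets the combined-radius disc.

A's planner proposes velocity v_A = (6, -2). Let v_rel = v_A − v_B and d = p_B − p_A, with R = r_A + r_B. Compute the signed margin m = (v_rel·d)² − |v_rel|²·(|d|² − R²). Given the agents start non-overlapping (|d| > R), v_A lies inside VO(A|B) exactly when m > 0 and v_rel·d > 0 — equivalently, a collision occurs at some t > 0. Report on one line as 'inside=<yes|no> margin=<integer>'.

d = (-21, 14),  |d|² = 637;  R = 4+6 = 10,  c = 637−10² = 537
v_rel = (1, -4),  |v_rel|² = 17;  v_rel·d = (1)·(-21) + (-4)·(14) = -77
17·t² + 154·t + 537 = 0  ⇒  m = (-77)² − 17·537 = -3200
m = -3200 < 0,  v_rel·d = -77 < 0  ⇒  outside

inside=no margin=-3200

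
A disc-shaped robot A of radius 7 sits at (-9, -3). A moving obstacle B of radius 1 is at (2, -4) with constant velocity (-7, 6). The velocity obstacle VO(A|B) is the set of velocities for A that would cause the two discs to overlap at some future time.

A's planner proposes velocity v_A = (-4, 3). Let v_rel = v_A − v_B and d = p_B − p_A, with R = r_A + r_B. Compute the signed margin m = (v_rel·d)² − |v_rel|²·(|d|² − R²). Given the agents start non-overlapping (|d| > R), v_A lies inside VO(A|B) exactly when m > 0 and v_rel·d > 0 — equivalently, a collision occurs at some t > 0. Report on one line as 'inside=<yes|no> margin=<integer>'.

d = (11, -1),  |d|² = 122;  R = 7+1 = 8,  c = 122−8² = 58
v_rel = (3, -3),  |v_rel|² = 18;  v_rel·d = (3)·(11) + (-3)·(-1) = 36
18·t² − 72·t + 58 = 0  ⇒  m = 36² − 18·58 = 252
m = 252 > 0,  v_rel·d = 36 > 0  ⇒  inside

inside=yes margin=252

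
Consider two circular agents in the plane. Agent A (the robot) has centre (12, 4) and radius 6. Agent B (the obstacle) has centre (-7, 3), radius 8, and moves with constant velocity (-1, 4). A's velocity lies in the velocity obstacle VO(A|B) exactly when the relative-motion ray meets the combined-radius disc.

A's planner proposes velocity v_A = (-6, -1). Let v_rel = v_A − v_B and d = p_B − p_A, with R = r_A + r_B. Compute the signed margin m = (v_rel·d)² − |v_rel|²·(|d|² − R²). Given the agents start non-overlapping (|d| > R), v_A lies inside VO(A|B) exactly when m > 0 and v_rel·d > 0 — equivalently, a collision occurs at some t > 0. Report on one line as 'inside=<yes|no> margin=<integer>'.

d = (-19, -1),  |d|² = 362;  R = 6+8 = 14,  c = 362−14² = 166
v_rel = (-5, -5),  |v_rel|² = 50;  v_rel·d = (-5)·(-19) + (-5)·(-1) = 100
50·t² − 200·t + 166 = 0  ⇒  m = 100² − 50·166 = 1700
m = 1700 > 0,  v_rel·d = 100 > 0  ⇒  inside

inside=yes margin=1700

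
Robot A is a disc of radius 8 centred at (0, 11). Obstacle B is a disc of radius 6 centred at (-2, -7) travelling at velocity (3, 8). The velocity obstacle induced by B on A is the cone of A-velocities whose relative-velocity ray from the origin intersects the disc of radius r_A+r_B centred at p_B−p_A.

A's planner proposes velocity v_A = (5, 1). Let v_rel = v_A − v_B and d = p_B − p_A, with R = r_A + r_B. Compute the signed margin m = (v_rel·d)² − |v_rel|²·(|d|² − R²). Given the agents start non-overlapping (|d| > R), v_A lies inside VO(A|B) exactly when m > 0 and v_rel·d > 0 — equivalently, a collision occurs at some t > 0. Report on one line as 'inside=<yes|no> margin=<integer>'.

d = (-2, -18),  |d|² = 328;  R = 8+6 = 14,  c = 328−14² = 132
v_rel = (2, -7),  |v_rel|² = 53;  v_rel·d = (2)·(-2) + (-7)·(-18) = 122
53·t² − 244·t + 132 = 0  ⇒  m = 122² − 53·132 = 7888
m = 7888 > 0,  v_rel·d = 122 > 0  ⇒  inside

inside=yes margin=7888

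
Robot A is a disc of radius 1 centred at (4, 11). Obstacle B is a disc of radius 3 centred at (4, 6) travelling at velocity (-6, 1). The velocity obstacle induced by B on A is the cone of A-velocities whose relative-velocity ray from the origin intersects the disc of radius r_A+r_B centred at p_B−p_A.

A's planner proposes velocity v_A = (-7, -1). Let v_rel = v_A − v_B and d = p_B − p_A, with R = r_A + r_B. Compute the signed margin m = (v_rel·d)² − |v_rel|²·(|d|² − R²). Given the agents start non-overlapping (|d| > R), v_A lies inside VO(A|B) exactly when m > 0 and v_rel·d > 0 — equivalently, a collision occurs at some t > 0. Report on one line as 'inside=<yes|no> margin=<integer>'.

d = (0, -5),  |d|² = 25;  R = 1+3 = 4,  c = 25−4² = 9
v_rel = (-1, -2),  |v_rel|² = 5;  v_rel·d = (-1)·(0) + (-2)·(-5) = 10
5·t² − 20·t + 9 = 0  ⇒  m = 10² − 5·9 = 55
m = 55 > 0,  v_rel·d = 10 > 0  ⇒  inside

inside=yes margin=55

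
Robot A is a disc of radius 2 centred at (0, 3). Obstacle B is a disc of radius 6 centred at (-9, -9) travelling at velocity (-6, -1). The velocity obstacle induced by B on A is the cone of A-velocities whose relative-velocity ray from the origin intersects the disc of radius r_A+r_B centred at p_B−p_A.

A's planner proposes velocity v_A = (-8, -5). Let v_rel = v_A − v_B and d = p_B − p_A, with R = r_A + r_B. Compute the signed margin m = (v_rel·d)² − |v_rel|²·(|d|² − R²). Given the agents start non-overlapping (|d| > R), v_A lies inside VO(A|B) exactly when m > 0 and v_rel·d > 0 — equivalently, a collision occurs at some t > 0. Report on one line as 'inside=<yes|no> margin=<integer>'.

d = (-9, -12),  |d|² = 225;  R = 2+6 = 8,  c = 225−8² = 161
v_rel = (-2, -4),  |v_rel|² = 20;  v_rel·d = (-2)·(-9) + (-4)·(-12) = 66
20·t² − 132·t + 161 = 0  ⇒  m = 66² − 20·161 = 1136
m = 1136 > 0,  v_rel·d = 66 > 0  ⇒  inside

inside=yes margin=1136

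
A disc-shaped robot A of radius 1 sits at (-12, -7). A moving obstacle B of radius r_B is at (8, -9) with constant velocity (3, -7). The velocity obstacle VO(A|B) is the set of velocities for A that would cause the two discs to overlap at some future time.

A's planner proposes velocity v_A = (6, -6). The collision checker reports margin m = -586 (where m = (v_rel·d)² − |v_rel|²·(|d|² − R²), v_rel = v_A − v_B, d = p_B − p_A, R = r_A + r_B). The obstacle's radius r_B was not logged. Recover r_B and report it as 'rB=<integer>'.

m = -586
d = (20, -2);  v_rel = (3, 1),  |v_rel|² = 10
v_rel×d = (3)·(-2) − (1)·(20) = -26
since m = R²·10 − (-26)²:  R² = (676 + -586) / 10 = 9
R = √9 = 3  ⇒  r_B = 3 − 1 = 2

rB=2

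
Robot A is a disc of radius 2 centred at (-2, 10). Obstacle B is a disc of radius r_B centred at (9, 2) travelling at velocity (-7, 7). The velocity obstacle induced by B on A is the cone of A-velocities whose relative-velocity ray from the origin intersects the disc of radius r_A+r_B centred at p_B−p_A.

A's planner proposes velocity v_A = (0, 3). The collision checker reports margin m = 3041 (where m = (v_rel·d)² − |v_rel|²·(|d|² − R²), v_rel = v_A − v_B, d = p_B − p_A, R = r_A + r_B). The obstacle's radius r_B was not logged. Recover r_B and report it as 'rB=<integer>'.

m = 3041
d = (11, -8);  v_rel = (7, -4),  |v_rel|² = 65
v_rel×d = (7)·(-8) − (-4)·(11) = -12
since m = R²·65 − (-12)²:  R² = (144 + 3041) / 65 = 49
R = √49 = 7  ⇒  r_B = 7 − 2 = 5

rB=5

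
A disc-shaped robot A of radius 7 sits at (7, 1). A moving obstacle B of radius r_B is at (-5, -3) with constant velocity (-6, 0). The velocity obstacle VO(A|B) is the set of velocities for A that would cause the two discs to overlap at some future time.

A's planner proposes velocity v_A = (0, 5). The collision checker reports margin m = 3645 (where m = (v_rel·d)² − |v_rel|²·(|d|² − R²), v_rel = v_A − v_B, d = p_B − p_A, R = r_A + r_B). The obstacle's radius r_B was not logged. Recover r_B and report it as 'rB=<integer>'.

m = 3645
d = (-12, -4);  v_rel = (6, 5),  |v_rel|² = 61
v_rel×d = (6)·(-4) − (5)·(-12) = 36
since m = R²·61 − 36²:  R² = (1296 + 3645) / 61 = 81
R = √81 = 9  ⇒  r_B = 9 − 7 = 2

rB=2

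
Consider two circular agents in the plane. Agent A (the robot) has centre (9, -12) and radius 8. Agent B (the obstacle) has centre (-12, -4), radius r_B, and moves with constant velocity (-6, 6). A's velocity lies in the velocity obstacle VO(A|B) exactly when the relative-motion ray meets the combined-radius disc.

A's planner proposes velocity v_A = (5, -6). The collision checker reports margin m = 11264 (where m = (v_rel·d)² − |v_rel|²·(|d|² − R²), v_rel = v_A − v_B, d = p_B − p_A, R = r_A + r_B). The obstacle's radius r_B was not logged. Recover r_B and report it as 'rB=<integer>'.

m = 11264
d = (-21, 8);  v_rel = (11, -12),  |v_rel|² = 265
v_rel×d = (11)·(8) − (-12)·(-21) = -164
since m = R²·265 − (-164)²:  R² = (26896 + 11264) / 265 = 144
R = √144 = 12  ⇒  r_B = 12 − 8 = 4

rB=4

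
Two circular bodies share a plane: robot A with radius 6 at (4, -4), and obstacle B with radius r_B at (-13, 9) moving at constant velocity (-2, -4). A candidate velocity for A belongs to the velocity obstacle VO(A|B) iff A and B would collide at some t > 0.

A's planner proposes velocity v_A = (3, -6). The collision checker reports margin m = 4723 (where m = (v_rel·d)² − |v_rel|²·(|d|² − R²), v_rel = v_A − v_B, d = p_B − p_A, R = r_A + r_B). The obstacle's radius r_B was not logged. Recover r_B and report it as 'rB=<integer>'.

m = 4723
d = (-17, 13);  v_rel = (5, -2),  |v_rel|² = 29
v_rel×d = (5)·(13) − (-2)·(-17) = 31
since m = R²·29 − 31²:  R² = (961 + 4723) / 29 = 196
R = √196 = 14  ⇒  r_B = 14 − 6 = 8

rB=8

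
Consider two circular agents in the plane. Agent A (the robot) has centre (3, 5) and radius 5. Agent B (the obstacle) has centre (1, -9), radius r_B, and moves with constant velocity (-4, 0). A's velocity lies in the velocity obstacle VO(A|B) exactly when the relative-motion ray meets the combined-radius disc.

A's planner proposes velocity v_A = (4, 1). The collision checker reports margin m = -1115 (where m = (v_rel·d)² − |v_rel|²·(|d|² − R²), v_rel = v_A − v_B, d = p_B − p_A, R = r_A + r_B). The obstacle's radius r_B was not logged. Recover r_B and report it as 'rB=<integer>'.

m = -1115
d = (-2, -14);  v_rel = (8, 1),  |v_rel|² = 65
v_rel×d = (8)·(-14) − (1)·(-2) = -110
since m = R²·65 − (-110)²:  R² = (12100 + -1115) / 65 = 169
R = √169 = 13  ⇒  r_B = 13 − 5 = 8

rB=8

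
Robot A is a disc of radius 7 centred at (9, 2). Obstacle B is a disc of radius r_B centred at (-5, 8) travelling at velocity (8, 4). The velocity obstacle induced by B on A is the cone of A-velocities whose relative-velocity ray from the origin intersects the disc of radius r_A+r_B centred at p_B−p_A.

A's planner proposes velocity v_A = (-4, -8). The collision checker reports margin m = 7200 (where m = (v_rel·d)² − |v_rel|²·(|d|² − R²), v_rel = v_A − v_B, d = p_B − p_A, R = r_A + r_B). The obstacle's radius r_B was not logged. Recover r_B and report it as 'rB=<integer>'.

m = 7200
d = (-14, 6);  v_rel = (-12, -12),  |v_rel|² = 288
v_rel×d = (-12)·(6) − (-12)·(-14) = -240
since m = R²·288 − (-240)²:  R² = (57600 + 7200) / 288 = 225
R = √225 = 15  ⇒  r_B = 15 − 7 = 8

rB=8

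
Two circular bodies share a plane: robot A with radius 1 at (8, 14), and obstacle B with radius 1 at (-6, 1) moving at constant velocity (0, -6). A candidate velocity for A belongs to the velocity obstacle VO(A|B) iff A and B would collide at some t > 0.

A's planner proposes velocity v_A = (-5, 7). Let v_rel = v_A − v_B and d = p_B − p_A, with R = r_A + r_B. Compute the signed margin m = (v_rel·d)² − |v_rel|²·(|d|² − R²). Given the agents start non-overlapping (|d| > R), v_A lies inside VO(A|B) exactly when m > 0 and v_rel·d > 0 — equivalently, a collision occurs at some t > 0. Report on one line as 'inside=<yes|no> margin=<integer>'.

d = (-14, -13),  |d|² = 365;  R = 1+1 = 2,  c = 365−2² = 361
v_rel = (-5, 13),  |v_rel|² = 194;  v_rel·d = (-5)·(-14) + (13)·(-13) = -99
194·t² + 198·t + 361 = 0  ⇒  m = (-99)² − 194·361 = -60233
m = -60233 < 0,  v_rel·d = -99 < 0  ⇒  outside

inside=no margin=-60233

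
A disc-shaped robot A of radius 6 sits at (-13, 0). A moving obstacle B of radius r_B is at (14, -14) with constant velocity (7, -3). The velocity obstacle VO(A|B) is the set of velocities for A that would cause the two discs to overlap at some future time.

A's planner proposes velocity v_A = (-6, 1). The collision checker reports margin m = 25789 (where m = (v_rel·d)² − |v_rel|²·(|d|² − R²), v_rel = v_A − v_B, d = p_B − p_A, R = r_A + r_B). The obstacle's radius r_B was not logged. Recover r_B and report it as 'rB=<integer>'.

m = 25789
d = (27, -14);  v_rel = (-13, 4),  |v_rel|² = 185
v_rel×d = (-13)·(-14) − (4)·(27) = 74
since m = R²·185 − 74²:  R² = (5476 + 25789) / 185 = 169
R = √169 = 13  ⇒  r_B = 13 − 6 = 7

rB=7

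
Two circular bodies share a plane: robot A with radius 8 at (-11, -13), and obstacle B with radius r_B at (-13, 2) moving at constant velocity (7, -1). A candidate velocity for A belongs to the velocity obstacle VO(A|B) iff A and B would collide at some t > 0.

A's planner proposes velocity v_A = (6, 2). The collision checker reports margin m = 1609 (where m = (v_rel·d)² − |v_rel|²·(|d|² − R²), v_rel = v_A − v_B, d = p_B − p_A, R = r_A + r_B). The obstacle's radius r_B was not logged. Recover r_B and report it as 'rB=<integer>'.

m = 1609
d = (-2, 15);  v_rel = (-1, 3),  |v_rel|² = 10
v_rel×d = (-1)·(15) − (3)·(-2) = -9
since m = R²·10 − (-9)²:  R² = (81 + 1609) / 10 = 169
R = √169 = 13  ⇒  r_B = 13 − 8 = 5

rB=5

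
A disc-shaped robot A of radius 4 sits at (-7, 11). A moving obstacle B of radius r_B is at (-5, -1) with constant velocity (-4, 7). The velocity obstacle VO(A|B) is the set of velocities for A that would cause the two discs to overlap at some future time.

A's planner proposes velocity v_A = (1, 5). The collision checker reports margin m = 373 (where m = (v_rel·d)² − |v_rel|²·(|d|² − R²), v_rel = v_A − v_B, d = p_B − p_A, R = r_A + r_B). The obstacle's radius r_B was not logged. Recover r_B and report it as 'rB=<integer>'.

m = 373
d = (2, -12);  v_rel = (5, -2),  |v_rel|² = 29
v_rel×d = (5)·(-12) − (-2)·(2) = -56
since m = R²·29 − (-56)²:  R² = (3136 + 373) / 29 = 121
R = √121 = 11  ⇒  r_B = 11 − 4 = 7

rB=7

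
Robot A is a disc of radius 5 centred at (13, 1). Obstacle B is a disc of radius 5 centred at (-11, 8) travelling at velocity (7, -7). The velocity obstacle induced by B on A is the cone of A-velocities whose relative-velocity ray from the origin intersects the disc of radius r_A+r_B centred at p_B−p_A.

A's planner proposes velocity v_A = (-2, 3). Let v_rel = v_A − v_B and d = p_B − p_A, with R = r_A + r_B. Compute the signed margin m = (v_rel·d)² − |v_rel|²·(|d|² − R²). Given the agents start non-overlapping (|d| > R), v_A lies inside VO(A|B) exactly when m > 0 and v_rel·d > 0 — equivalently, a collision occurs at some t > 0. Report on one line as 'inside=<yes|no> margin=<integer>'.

d = (-24, 7),  |d|² = 625;  R = 5+5 = 10,  c = 625−10² = 525
v_rel = (-9, 10),  |v_rel|² = 181;  v_rel·d = (-9)·(-24) + (10)·(7) = 286
181·t² − 572·t + 525 = 0  ⇒  m = 286² − 181·525 = -13229
m = -13229 < 0,  v_rel·d = 286 > 0  ⇒  outside

inside=no margin=-13229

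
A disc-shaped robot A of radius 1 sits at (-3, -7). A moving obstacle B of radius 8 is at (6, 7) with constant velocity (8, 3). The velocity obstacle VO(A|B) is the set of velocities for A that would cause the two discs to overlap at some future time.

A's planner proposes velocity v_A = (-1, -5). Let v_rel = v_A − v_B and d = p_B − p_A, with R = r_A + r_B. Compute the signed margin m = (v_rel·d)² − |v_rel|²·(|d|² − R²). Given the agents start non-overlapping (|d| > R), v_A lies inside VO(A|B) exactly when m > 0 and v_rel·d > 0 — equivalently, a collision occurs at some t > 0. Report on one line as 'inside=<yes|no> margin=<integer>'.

d = (9, 14),  |d|² = 277;  R = 1+8 = 9,  c = 277−9² = 196
v_rel = (-9, -8),  |v_rel|² = 145;  v_rel·d = (-9)·(9) + (-8)·(14) = -193
145·t² + 386·t + 196 = 0  ⇒  m = (-193)² − 145·196 = 8829
m = 8829 > 0,  v_rel·d = -193 < 0  ⇒  outside

inside=no margin=8829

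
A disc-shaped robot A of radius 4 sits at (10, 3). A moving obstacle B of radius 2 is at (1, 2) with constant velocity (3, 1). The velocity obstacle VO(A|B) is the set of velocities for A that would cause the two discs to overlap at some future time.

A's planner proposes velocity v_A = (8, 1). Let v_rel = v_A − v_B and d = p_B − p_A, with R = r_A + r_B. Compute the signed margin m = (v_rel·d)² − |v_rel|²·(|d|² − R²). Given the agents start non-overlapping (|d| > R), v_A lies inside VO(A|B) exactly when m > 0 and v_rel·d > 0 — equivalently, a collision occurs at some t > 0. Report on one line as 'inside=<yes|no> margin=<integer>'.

d = (-9, -1),  |d|² = 82;  R = 4+2 = 6,  c = 82−6² = 46
v_rel = (5, 0),  |v_rel|² = 25;  v_rel·d = (5)·(-9) + (0)·(-1) = -45
25·t² + 90·t + 46 = 0  ⇒  m = (-45)² − 25·46 = 875
m = 875 > 0,  v_rel·d = -45 < 0  ⇒  outside

inside=no margin=875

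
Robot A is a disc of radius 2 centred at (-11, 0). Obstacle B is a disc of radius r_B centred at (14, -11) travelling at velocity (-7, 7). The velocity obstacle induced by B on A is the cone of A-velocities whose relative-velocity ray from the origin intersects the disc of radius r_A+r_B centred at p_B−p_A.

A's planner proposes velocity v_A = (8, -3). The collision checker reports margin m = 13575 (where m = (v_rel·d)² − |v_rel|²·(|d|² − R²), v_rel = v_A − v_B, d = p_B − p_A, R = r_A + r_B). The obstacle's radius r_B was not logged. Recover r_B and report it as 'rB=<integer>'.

m = 13575
d = (25, -11);  v_rel = (15, -10),  |v_rel|² = 325
v_rel×d = (15)·(-11) − (-10)·(25) = 85
since m = R²·325 − 85²:  R² = (7225 + 13575) / 325 = 64
R = √64 = 8  ⇒  r_B = 8 − 2 = 6

rB=6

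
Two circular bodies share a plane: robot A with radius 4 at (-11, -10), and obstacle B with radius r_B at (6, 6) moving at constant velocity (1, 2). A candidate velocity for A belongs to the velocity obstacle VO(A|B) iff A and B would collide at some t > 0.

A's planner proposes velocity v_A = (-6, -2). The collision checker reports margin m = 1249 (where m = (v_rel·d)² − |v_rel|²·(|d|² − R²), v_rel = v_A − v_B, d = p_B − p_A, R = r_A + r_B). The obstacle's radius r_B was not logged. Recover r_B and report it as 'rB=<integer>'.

m = 1249
d = (17, 16);  v_rel = (-7, -4),  |v_rel|² = 65
v_rel×d = (-7)·(16) − (-4)·(17) = -44
since m = R²·65 − (-44)²:  R² = (1936 + 1249) / 65 = 49
R = √49 = 7  ⇒  r_B = 7 − 4 = 3

rB=3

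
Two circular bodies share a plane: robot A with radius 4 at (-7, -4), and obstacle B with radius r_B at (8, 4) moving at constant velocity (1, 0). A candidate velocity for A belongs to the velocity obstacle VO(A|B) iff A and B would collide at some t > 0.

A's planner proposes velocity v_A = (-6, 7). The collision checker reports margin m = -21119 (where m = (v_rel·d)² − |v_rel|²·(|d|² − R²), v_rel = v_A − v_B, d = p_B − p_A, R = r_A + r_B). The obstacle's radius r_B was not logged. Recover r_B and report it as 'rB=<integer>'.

m = -21119
d = (15, 8);  v_rel = (-7, 7),  |v_rel|² = 98
v_rel×d = (-7)·(8) − (7)·(15) = -161
since m = R²·98 − (-161)²:  R² = (25921 + -21119) / 98 = 49
R = √49 = 7  ⇒  r_B = 7 − 4 = 3

rB=3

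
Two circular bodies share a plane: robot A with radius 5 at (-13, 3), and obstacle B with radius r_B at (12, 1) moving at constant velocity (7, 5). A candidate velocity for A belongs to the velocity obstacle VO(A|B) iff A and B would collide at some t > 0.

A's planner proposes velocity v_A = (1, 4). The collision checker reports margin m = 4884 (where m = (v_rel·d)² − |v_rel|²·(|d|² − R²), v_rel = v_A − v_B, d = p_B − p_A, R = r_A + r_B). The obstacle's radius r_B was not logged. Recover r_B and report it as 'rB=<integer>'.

m = 4884
d = (25, -2);  v_rel = (-6, -1),  |v_rel|² = 37
v_rel×d = (-6)·(-2) − (-1)·(25) = 37
since m = R²·37 − 37²:  R² = (1369 + 4884) / 37 = 169
R = √169 = 13  ⇒  r_B = 13 − 5 = 8

rB=8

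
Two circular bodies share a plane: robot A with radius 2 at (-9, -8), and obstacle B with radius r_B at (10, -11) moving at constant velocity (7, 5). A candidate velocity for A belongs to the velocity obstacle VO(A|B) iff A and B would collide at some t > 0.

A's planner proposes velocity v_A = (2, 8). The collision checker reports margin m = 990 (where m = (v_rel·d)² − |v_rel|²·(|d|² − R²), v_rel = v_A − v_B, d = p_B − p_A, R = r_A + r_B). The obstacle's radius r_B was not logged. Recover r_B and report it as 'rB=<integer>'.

m = 990
d = (19, -3);  v_rel = (-5, 3),  |v_rel|² = 34
v_rel×d = (-5)·(-3) − (3)·(19) = -42
since m = R²·34 − (-42)²:  R² = (1764 + 990) / 34 = 81
R = √81 = 9  ⇒  r_B = 9 − 2 = 7

rB=7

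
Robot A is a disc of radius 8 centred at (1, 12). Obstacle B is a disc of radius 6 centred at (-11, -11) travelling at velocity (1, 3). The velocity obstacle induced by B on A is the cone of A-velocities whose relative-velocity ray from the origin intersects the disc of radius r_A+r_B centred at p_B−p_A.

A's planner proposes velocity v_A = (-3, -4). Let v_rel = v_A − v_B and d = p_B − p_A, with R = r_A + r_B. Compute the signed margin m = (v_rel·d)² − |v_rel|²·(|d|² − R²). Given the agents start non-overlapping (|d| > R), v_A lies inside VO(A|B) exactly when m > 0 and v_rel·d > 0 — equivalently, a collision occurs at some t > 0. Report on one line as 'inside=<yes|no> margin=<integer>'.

d = (-12, -23),  |d|² = 673;  R = 8+6 = 14,  c = 673−14² = 477
v_rel = (-4, -7),  |v_rel|² = 65;  v_rel·d = (-4)·(-12) + (-7)·(-23) = 209
65·t² − 418·t + 477 = 0  ⇒  m = 209² − 65·477 = 12676
m = 12676 > 0,  v_rel·d = 209 > 0  ⇒  inside

inside=yes margin=12676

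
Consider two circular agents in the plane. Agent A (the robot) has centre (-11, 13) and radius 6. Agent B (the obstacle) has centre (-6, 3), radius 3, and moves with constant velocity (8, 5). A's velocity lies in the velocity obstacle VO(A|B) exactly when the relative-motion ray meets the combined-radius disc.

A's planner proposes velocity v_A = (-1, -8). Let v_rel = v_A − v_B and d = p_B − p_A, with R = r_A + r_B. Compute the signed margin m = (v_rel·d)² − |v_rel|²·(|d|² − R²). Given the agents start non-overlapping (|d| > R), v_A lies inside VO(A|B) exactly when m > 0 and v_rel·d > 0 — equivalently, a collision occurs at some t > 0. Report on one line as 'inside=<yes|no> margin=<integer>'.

d = (5, -10),  |d|² = 125;  R = 6+3 = 9,  c = 125−9² = 44
v_rel = (-9, -13),  |v_rel|² = 250;  v_rel·d = (-9)·(5) + (-13)·(-10) = 85
250·t² − 170·t + 44 = 0  ⇒  m = 85² − 250·44 = -3775
m = -3775 < 0,  v_rel·d = 85 > 0  ⇒  outside

inside=no margin=-3775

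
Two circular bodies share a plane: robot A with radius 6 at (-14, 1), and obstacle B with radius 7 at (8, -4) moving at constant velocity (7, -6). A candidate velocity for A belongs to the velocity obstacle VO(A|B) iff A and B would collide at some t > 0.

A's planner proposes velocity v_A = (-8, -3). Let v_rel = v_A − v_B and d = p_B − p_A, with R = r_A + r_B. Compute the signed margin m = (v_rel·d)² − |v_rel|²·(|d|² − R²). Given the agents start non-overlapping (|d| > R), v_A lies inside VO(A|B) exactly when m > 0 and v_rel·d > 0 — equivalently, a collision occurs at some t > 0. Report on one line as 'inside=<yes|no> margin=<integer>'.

d = (22, -5),  |d|² = 509;  R = 6+7 = 13,  c = 509−13² = 340
v_rel = (-15, 3),  |v_rel|² = 234;  v_rel·d = (-15)·(22) + (3)·(-5) = -345
234·t² + 690·t + 340 = 0  ⇒  m = (-345)² − 234·340 = 39465
m = 39465 > 0,  v_rel·d = -345 < 0  ⇒  outside

inside=no margin=39465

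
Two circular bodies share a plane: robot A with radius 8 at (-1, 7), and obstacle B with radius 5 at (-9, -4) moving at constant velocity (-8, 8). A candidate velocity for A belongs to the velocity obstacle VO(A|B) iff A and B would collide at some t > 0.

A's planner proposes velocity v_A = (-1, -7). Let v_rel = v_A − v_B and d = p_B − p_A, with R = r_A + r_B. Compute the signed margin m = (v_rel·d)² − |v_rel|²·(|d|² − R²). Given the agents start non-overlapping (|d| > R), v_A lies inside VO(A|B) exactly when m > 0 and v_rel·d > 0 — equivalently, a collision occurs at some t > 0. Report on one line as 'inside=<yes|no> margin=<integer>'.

d = (-8, -11),  |d|² = 185;  R = 8+5 = 13,  c = 185−13² = 16
v_rel = (7, -15),  |v_rel|² = 274;  v_rel·d = (7)·(-8) + (-15)·(-11) = 109
274·t² − 218·t + 16 = 0  ⇒  m = 109² − 274·16 = 7497
m = 7497 > 0,  v_rel·d = 109 > 0  ⇒  inside

inside=yes margin=7497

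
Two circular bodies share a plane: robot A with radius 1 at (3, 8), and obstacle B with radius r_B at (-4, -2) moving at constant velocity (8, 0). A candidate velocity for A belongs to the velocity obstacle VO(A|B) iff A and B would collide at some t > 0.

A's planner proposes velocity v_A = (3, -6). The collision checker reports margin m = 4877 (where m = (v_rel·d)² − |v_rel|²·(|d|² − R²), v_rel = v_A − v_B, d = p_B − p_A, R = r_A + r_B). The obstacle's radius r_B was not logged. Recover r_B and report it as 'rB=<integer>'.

m = 4877
d = (-7, -10);  v_rel = (-5, -6),  |v_rel|² = 61
v_rel×d = (-5)·(-10) − (-6)·(-7) = 8
since m = R²·61 − 8²:  R² = (64 + 4877) / 61 = 81
R = √81 = 9  ⇒  r_B = 9 − 1 = 8

rB=8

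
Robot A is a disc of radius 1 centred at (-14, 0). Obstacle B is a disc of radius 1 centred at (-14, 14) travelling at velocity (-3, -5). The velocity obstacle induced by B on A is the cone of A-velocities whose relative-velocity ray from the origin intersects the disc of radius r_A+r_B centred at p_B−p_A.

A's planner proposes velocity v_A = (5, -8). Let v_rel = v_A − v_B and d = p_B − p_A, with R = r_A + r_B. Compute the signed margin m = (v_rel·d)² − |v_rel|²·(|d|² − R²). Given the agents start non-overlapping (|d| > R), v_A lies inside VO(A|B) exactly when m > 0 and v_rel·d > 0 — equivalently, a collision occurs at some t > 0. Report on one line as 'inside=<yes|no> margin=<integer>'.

d = (0, 14),  |d|² = 196;  R = 1+1 = 2,  c = 196−2² = 192
v_rel = (8, -3),  |v_rel|² = 73;  v_rel·d = (8)·(0) + (-3)·(14) = -42
73·t² + 84·t + 192 = 0  ⇒  m = (-42)² − 73·192 = -12252
m = -12252 < 0,  v_rel·d = -42 < 0  ⇒  outside

inside=no margin=-12252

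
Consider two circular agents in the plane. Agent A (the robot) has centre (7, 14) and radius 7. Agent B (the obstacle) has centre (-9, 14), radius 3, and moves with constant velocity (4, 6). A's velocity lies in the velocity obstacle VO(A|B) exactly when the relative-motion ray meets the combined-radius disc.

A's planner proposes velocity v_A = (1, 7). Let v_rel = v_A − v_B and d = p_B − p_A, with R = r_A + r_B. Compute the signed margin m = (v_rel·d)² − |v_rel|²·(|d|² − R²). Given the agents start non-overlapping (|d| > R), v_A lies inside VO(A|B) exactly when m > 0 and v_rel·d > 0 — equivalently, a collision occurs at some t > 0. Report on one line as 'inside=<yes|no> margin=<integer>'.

d = (-16, 0),  |d|² = 256;  R = 7+3 = 10,  c = 256−10² = 156
v_rel = (-3, 1),  |v_rel|² = 10;  v_rel·d = (-3)·(-16) + (1)·(0) = 48
10·t² − 96·t + 156 = 0  ⇒  m = 48² − 10·156 = 744
m = 744 > 0,  v_rel·d = 48 > 0  ⇒  inside

inside=yes margin=744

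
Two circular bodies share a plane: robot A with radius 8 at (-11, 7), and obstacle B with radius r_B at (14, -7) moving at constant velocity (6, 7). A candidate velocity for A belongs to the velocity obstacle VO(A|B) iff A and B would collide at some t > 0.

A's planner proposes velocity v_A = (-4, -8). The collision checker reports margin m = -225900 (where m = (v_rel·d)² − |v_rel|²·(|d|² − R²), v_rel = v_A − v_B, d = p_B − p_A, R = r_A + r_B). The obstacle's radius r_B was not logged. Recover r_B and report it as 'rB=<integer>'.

m = -225900
d = (25, -14);  v_rel = (-10, -15),  |v_rel|² = 325
v_rel×d = (-10)·(-14) − (-15)·(25) = 515
since m = R²·325 − 515²:  R² = (265225 + -225900) / 325 = 121
R = √121 = 11  ⇒  r_B = 11 − 8 = 3

rB=3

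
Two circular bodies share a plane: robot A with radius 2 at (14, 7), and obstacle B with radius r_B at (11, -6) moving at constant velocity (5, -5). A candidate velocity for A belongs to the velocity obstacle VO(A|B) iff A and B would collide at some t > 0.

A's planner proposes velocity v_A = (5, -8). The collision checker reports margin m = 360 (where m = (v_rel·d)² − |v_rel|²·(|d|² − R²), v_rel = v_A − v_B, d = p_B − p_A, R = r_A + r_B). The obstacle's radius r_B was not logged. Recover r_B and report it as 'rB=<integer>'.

m = 360
d = (-3, -13);  v_rel = (0, -3),  |v_rel|² = 9
v_rel×d = (0)·(-13) − (-3)·(-3) = -9
since m = R²·9 − (-9)²:  R² = (81 + 360) / 9 = 49
R = √49 = 7  ⇒  r_B = 7 − 2 = 5

rB=5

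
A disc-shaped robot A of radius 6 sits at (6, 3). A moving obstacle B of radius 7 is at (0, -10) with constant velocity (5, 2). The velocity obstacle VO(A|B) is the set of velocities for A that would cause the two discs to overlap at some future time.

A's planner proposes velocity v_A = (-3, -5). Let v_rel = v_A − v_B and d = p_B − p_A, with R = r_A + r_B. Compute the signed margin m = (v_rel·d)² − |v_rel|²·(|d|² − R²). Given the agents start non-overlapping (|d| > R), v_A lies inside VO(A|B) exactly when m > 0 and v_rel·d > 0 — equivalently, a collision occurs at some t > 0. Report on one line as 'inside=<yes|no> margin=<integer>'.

d = (-6, -13),  |d|² = 205;  R = 6+7 = 13,  c = 205−13² = 36
v_rel = (-8, -7),  |v_rel|² = 113;  v_rel·d = (-8)·(-6) + (-7)·(-13) = 139
113·t² − 278·t + 36 = 0  ⇒  m = 139² − 113·36 = 15253
m = 15253 > 0,  v_rel·d = 139 > 0  ⇒  inside

inside=yes margin=15253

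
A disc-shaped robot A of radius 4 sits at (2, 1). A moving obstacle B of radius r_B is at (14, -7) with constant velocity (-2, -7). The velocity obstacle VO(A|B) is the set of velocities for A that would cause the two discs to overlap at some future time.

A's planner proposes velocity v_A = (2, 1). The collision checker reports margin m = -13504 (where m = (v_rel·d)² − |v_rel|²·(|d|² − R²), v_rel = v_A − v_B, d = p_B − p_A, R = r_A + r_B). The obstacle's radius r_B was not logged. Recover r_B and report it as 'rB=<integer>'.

m = -13504
d = (12, -8);  v_rel = (4, 8),  |v_rel|² = 80
v_rel×d = (4)·(-8) − (8)·(12) = -128
since m = R²·80 − (-128)²:  R² = (16384 + -13504) / 80 = 36
R = √36 = 6  ⇒  r_B = 6 − 4 = 2

rB=2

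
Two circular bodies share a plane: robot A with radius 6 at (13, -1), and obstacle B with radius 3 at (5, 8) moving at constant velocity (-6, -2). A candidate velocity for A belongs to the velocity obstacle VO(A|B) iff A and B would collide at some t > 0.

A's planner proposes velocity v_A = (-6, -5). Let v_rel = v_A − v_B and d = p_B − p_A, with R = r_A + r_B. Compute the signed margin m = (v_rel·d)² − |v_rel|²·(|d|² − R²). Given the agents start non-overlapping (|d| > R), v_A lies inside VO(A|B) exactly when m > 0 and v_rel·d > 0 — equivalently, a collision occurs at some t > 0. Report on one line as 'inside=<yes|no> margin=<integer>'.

d = (-8, 9),  |d|² = 145;  R = 6+3 = 9,  c = 145−9² = 64
v_rel = (0, -3),  |v_rel|² = 9;  v_rel·d = (0)·(-8) + (-3)·(9) = -27
9·t² + 54·t + 64 = 0  ⇒  m = (-27)² − 9·64 = 153
m = 153 > 0,  v_rel·d = -27 < 0  ⇒  outside

inside=no margin=153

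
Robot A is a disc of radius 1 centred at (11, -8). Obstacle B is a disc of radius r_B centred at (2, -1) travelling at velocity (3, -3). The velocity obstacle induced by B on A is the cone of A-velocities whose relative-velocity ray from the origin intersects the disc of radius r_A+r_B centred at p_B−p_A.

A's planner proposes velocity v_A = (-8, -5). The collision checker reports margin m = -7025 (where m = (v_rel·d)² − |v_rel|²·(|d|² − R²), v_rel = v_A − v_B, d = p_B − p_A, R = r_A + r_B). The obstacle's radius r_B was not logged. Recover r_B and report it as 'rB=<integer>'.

m = -7025
d = (-9, 7);  v_rel = (-11, -2),  |v_rel|² = 125
v_rel×d = (-11)·(7) − (-2)·(-9) = -95
since m = R²·125 − (-95)²:  R² = (9025 + -7025) / 125 = 16
R = √16 = 4  ⇒  r_B = 4 − 1 = 3

rB=3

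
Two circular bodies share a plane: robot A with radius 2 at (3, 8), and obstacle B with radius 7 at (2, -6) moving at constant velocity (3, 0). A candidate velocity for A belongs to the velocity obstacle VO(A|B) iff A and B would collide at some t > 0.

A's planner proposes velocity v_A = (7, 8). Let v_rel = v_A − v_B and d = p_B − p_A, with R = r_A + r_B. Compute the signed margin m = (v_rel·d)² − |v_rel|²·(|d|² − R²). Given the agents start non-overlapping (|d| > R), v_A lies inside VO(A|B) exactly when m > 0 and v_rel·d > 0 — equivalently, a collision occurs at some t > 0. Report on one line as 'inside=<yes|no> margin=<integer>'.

d = (-1, -14),  |d|² = 197;  R = 2+7 = 9,  c = 197−9² = 116
v_rel = (4, 8),  |v_rel|² = 80;  v_rel·d = (4)·(-1) + (8)·(-14) = -116
80·t² + 232·t + 116 = 0  ⇒  m = (-116)² − 80·116 = 4176
m = 4176 > 0,  v_rel·d = -116 < 0  ⇒  outside

inside=no margin=4176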